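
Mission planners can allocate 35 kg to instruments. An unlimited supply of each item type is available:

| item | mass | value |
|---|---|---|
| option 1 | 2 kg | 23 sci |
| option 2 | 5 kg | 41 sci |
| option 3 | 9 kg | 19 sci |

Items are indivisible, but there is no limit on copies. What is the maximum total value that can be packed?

391 sci

Best value-per-unit is option 1 at 23/2, and filling with it alone uses mass 17×2=34. No mix of the others beats 17×23 = 391.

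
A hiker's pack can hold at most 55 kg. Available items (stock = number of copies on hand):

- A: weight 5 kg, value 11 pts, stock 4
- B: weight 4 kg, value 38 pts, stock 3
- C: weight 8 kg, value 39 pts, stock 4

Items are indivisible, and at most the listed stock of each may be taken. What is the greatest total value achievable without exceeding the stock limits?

Top feasible selections:
- 2×A + 3×B + 4×C: weight 54, value 292
- 1×A + 3×B + 4×C: weight 49, value 281
Best: 292 pts.

292 pts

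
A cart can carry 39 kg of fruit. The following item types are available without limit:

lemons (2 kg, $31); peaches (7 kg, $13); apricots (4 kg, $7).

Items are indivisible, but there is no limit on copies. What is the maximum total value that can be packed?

Best value-per-unit is lemons at 31/2, and filling with it alone uses weight 19×2=38. No mix of the others beats 19×31 = 589.

$589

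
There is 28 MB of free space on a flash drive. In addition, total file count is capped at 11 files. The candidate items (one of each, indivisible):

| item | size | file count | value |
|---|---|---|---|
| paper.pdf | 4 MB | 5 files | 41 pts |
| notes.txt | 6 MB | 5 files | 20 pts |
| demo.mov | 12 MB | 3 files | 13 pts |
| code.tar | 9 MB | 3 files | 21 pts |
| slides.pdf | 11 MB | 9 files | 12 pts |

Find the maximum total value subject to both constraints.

75 pts

Feasible sets respecting both limits:
- paper.pdf+demo.mov+code.tar: size 25, file count 11, value 75
- paper.pdf+code.tar: size 13, file count 8, value 62
- paper.pdf+notes.txt: size 10, file count 10, value 61
Best: 75 pts.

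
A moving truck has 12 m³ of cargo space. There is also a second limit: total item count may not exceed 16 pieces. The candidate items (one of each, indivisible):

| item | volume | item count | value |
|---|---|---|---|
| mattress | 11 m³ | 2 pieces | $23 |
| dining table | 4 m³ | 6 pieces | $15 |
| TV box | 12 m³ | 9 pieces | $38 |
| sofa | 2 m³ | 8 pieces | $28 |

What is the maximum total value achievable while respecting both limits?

Feasible sets respecting both limits:
- dining table+sofa: volume 6, item count 14, value 43
- TV box: volume 12, item count 9, value 38
- sofa: volume 2, item count 8, value 28
Best: $43.

$43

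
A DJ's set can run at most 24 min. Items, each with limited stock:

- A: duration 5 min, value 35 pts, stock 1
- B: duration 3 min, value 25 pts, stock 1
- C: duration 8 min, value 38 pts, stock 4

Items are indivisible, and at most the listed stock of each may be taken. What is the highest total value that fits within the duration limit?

136 pts

Top feasible selections:
- 1×A + 1×B + 2×C: duration 24, value 136
- 3×C: duration 24, value 114
- 1×A + 2×C: duration 21, value 111
- 1×B + 2×C: duration 19, value 101
Best: 136 pts.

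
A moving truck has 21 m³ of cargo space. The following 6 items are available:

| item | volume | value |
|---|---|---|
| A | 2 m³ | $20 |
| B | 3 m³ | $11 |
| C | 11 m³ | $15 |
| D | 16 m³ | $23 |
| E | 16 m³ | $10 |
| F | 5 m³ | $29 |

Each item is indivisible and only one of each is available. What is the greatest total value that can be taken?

$75

Check high-value combinations within 21 m³:
- A+B+C+F: volume 2+3+11+5=21, value 20+11+15+29=75
- A+C+F: volume 2+11+5=18, value 20+15+29=64
- A+B+F: volume 2+3+5=10, value 20+11+29=60
- B+C+F: volume 3+11+5=19, value 11+15+29=55
Best: $75.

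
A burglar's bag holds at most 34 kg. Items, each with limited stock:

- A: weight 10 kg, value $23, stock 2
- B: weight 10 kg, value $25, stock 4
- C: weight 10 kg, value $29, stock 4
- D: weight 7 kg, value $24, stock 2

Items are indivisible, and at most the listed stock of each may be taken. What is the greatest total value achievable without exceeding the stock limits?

Best selections within weight 34 and stock limits:
- 2×C + 2×D: weight 34, value 106
- 1×B + 1×C + 2×D: weight 34, value 102
- 1×A + 1×C + 2×D: weight 34, value 100
Best: $106.

$106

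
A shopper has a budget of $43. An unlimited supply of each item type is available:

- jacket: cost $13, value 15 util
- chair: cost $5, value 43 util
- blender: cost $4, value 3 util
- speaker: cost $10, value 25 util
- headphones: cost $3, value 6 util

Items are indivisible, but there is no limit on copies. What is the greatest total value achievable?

350 util

Best value-per-unit is chair at 43/5; filling with it alone gives 8×43 = 344.
Optimal mix: 8×chair + 1×headphones → cost 43, value 350.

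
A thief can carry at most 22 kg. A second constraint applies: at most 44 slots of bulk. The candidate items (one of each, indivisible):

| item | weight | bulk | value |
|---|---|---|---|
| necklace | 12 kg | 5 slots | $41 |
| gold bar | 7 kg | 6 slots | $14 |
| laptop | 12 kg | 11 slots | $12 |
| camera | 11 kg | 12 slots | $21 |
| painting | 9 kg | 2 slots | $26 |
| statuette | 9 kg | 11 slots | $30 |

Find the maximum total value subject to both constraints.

$71

Feasible sets respecting both limits:
- necklace+statuette: weight 21, bulk 16, value 71
- necklace+painting: weight 21, bulk 7, value 67
- painting+statuette: weight 18, bulk 13, value 56
Best: $71.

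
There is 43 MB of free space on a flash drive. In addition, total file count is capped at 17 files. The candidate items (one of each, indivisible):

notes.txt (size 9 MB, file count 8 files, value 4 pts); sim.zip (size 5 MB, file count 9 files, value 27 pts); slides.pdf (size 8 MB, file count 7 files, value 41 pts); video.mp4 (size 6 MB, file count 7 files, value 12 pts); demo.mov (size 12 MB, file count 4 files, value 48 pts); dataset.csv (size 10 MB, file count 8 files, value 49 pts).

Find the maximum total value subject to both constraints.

97 pts

Feasible sets respecting both limits:
- demo.mov+dataset.csv: size 22, file count 12, value 97
- slides.pdf+dataset.csv: size 18, file count 15, value 90
- slides.pdf+demo.mov: size 20, file count 11, value 89
- sim.zip+dataset.csv: size 15, file count 17, value 76
Best: 97 pts.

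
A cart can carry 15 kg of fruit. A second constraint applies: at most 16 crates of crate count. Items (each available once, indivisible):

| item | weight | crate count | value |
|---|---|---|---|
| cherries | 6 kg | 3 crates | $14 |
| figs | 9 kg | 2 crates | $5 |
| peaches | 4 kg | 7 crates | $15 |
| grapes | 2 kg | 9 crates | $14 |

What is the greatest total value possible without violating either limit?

Feasible sets respecting both limits:
- cherries+peaches: weight 10, crate count 10, value 29
- peaches+grapes: weight 6, crate count 16, value 29
- cherries+grapes: weight 8, crate count 12, value 28
Best: $29.

$29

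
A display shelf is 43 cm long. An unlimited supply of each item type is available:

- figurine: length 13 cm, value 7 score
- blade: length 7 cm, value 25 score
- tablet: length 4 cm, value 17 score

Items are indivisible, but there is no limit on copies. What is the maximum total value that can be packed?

Best value-per-unit is tablet at 17/4; filling with it alone gives 10×17 = 170.
Optimal mix: 1×blade + 9×tablet → length 43, value 178.

178 score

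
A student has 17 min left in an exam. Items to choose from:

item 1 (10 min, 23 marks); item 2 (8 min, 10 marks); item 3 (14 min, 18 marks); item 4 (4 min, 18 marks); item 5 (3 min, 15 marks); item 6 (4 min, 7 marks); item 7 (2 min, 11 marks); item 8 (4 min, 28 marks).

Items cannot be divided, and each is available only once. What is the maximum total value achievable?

Check high-value combinations within 17 min:
- item 4+item 5+item 6+item 7+item 8: time 4+3+4+2+4=17, value 18+15+7+11+28=79
- item 4+item 5+item 7+item 8: time 4+3+2+4=13, value 18+15+11+28=72
- item 4+item 5+item 6+item 8: time 4+3+4+4=15, value 18+15+7+28=68
Best: 79 marks.

79 marks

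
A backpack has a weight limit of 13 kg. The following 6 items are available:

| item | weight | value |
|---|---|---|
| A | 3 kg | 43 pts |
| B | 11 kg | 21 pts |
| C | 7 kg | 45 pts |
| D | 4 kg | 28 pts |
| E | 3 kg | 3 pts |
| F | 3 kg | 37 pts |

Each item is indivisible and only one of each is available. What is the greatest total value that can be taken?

Check high-value combinations within 13 kg:
- A+C+F: weight 3+7+3=13, value 43+45+37=125
- A+D+E+F: weight 3+4+3+3=13, value 43+28+3+37=111
- A+D+F: weight 3+4+3=10, value 43+28+37=108
- A+C+E: weight 3+7+3=13, value 43+45+3=91
Best: 125 pts.

125 pts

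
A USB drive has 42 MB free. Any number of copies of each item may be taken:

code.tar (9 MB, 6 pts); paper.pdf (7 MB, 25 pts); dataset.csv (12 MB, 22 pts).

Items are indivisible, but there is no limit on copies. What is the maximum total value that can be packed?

Best value-per-unit is paper.pdf at 25/7, and filling with it alone uses size 6×7=42. No mix of the others beats 6×25 = 150.

150 pts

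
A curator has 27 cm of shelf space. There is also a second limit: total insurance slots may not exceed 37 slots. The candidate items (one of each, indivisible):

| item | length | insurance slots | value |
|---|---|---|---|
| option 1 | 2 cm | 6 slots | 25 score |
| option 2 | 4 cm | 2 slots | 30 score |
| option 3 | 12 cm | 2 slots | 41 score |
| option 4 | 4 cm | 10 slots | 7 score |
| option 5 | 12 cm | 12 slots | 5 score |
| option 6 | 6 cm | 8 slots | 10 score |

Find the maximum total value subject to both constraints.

Feasible sets respecting both limits:
- option 1+option 2+option 3+option 6: length 24, insurance slots 18, value 106
- option 1+option 2+option 3+option 4: length 22, insurance slots 20, value 103
- option 1+option 2+option 3: length 18, insurance slots 10, value 96
Best: 106 score.

106 score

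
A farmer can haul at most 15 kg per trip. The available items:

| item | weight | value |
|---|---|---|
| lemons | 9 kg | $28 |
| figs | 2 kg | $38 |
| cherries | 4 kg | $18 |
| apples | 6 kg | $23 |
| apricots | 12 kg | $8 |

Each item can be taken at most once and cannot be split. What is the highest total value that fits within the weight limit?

This is a 0/1 knapsack; check combinations near the capacity.
- lemons+figs+cherries: weight 9+2+4=15, value 28+38+18=84
- figs+cherries+apples: weight 2+4+6=12, value 38+18+23=79
- lemons+figs: weight 9+2=11, value 28+38=66
- figs+apples: weight 2+6=8, value 38+23=61
- figs+cherries: weight 2+4=6, value 38+18=56
Best: $84.

$84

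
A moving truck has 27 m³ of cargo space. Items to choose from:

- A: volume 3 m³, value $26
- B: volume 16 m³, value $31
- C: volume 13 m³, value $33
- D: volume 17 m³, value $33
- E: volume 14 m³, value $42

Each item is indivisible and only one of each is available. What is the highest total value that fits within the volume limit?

Check high-value combinations within 27 m³:
- C+E: volume 13+14=27, value 33+42=75
- A+E: volume 3+14=17, value 26+42=68
- A+C: volume 3+13=16, value 26+33=59
- A+D: volume 3+17=20, value 26+33=59
- A+B: volume 3+16=19, value 26+31=57
Best: $75.

$75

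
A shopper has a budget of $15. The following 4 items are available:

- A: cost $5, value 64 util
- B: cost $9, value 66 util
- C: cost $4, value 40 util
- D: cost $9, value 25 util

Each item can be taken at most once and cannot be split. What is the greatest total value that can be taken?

Check high-value combinations within $15:
- A+B: cost 5+9=14, value 64+66=130
- B+C: cost 9+4=13, value 66+40=106
- A+C: cost 5+4=9, value 64+40=104
Best: 130 util.

130 util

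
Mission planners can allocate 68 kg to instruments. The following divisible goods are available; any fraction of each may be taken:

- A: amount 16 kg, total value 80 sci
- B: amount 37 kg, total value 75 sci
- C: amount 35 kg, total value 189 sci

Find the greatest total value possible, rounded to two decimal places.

Take in order of value per unit:
- C (189/35 per unit): all 35 → value 189, running total 189.00
- A (80/16 per unit): all 16 → value 80, running total 269.00
- B (75/37 per unit): 17 of 37 → value 17×75/37 = 34.4595, running total 303.46
Total 303.46.

303.46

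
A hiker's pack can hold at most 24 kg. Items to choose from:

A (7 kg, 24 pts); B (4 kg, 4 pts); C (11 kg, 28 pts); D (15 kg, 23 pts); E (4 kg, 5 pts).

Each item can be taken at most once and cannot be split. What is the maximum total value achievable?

Check high-value combinations within 24 kg:
- A+C+E: weight 7+11+4=22, value 24+28+5=57
- A+B+C: weight 7+4+11=22, value 24+4+28=56
- A+C: weight 7+11=18, value 24+28=52
- A+D: weight 7+15=22, value 24+23=47
Best: 57 pts.

57 pts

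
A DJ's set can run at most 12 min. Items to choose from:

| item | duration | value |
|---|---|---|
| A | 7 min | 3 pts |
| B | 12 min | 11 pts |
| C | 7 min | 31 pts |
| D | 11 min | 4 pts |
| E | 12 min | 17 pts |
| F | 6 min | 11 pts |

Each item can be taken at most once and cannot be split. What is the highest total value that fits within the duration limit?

31 pts

This is a 0/1 knapsack; check combinations near the capacity.
- C: duration 7, value 31
- E: duration 12, value 17
- F: duration 6, value 11
Best: 31 pts.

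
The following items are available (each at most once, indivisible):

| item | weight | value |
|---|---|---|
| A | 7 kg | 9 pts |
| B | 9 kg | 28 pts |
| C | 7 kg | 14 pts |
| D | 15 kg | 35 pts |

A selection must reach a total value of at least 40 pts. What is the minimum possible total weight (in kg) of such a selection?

Subsets with value ≥ 40, sorted by total weight:
- B+C: weight 16, value 42
- C+D: weight 22, value 49
- A+D: weight 22, value 44
Minimum weight: 16 kg.

16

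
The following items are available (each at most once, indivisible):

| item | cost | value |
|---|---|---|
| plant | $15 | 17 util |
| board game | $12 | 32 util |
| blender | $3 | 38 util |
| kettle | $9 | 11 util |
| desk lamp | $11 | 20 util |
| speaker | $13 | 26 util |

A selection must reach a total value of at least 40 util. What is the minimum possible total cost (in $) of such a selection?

12

Subsets with value ≥ 40, sorted by total cost:
- blender+kettle: cost 12, value 49
- blender+desk lamp: cost 14, value 58
Minimum cost: 12 $.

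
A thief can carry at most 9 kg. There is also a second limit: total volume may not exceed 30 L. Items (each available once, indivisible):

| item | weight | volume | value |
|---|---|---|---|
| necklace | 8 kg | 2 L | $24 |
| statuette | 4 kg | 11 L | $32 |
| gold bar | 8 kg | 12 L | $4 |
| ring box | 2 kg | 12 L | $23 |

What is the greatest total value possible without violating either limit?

Feasible sets respecting both limits:
- statuette+ring box: weight 6, volume 23, value 55
- statuette: weight 4, volume 11, value 32
- necklace: weight 8, volume 2, value 24
- ring box: weight 2, volume 12, value 23
Best: $55.

$55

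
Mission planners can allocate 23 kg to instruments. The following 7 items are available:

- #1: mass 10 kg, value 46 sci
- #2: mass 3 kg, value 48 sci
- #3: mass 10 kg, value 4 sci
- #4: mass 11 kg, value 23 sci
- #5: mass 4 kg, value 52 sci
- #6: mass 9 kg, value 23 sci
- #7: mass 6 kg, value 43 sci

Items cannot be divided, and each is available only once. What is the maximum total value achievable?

189 sci

Check high-value combinations within 23 kg:
- #1+#2+#5+#7: mass 10+3+4+6=23, value 46+48+52+43=189
- #2+#5+#6+#7: mass 3+4+9+6=22, value 48+52+23+43=166
- #2+#3+#5+#7: mass 3+10+4+6=23, value 48+4+52+43=147
Best: 189 sci.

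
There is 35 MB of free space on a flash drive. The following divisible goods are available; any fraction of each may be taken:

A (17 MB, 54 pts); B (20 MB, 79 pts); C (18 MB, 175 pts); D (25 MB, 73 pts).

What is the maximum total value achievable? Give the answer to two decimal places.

242.15

Take in order of value per unit:
- C (175/18 per unit): all 18 → value 175, running total 175.00
- B (79/20 per unit): 17 of 20 → value 17×79/20 = 67.1500, running total 242.15
Total 242.15.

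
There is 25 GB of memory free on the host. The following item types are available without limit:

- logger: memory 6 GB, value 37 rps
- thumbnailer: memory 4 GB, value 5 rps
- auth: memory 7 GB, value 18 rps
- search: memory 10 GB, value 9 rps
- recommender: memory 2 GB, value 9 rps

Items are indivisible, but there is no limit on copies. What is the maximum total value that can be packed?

148 rps

Best value-per-unit is logger at 37/6, and filling with it alone uses memory 4×6=24. No mix of the others beats 4×37 = 148.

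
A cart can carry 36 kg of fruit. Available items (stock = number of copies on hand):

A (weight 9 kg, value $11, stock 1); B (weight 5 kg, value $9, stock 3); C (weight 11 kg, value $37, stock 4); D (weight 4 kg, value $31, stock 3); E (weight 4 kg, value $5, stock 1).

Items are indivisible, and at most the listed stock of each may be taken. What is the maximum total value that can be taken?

$167

Top feasible selections:
- 2×C + 3×D: weight 34, value 167
- 2×B + 1×C + 3×D: weight 33, value 148
Best: $167.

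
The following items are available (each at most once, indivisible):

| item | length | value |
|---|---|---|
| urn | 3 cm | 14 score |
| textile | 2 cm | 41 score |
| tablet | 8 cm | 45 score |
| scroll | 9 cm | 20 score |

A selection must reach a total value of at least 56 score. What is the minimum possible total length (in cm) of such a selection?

Subsets with value ≥ 56, sorted by total length:
- textile+tablet: length 10, value 86
- textile+scroll: length 11, value 61
- urn+tablet: length 11, value 59
- urn+textile+tablet: length 13, value 100
Minimum length: 10 cm.

10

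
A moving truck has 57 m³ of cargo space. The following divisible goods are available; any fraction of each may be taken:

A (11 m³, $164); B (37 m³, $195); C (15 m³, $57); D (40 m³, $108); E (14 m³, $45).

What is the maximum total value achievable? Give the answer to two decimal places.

Take in order of value per unit:
- A (164/11 per unit): all 11 → value 164, running total 164.00
- B (195/37 per unit): all 37 → value 195, running total 359.00
- C (57/15 per unit): 9 of 15 → value 9×57/15 = 34.2000, running total 393.20
Total 393.20.

393.20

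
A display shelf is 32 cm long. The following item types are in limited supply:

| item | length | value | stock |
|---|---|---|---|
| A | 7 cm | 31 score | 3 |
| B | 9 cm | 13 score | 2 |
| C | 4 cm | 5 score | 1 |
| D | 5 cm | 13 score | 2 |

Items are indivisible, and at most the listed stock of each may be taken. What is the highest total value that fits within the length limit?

119 score

Top feasible selections:
- 3×A + 2×D: length 31, value 119
- 3×A + 1×C + 1×D: length 30, value 111
Best: 119 score.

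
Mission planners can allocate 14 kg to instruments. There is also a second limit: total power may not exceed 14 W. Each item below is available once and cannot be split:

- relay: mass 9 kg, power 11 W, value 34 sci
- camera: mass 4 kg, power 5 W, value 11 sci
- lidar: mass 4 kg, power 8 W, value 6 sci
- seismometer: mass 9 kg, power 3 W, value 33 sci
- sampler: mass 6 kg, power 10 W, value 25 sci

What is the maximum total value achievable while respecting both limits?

44 sci

Feasible sets respecting both limits:
- camera+seismometer: mass 13, power 8, value 44
- lidar+seismometer: mass 13, power 11, value 39
- relay: mass 9, power 11, value 34
- seismometer: mass 9, power 3, value 33
Best: 44 sci.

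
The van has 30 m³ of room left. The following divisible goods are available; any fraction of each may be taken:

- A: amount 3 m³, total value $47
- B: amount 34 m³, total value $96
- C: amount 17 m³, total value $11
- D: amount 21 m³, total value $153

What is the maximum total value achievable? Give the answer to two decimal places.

Take in order of value per unit:
- A (47/3 per unit): all 3 → value 47, running total 47.00
- D (153/21 per unit): all 21 → value 153, running total 200.00
- B (96/34 per unit): 6 of 34 → value 6×96/34 = 16.9412, running total 216.94
Total 216.94.

216.94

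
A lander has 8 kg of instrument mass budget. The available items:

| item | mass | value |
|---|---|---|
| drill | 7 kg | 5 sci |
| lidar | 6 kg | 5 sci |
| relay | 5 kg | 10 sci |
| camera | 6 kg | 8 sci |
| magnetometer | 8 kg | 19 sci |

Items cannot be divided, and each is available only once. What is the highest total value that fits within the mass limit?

19 sci

Check high-value combinations within 8 kg:
- magnetometer: mass 8, value 19
- relay: mass 5, value 10
- camera: mass 6, value 8
Best: 19 sci.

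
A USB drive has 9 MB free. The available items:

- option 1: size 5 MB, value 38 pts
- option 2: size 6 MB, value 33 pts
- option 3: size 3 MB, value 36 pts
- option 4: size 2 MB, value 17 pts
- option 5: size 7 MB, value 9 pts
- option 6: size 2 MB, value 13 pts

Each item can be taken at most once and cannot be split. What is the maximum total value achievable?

74 pts

Check high-value combinations within 9 MB:
- option 1+option 3: size 5+3=8, value 38+36=74
- option 2+option 3: size 6+3=9, value 33+36=69
- option 1+option 4+option 6: size 5+2+2=9, value 38+17+13=68
- option 3+option 4+option 6: size 3+2+2=7, value 36+17+13=66
- option 1+option 4: size 5+2=7, value 38+17=55
Best: 74 pts.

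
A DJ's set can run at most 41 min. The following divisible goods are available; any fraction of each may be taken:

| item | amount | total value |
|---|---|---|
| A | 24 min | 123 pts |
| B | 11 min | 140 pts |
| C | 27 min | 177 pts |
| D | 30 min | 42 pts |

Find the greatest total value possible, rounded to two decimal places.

332.38

Take in order of value per unit:
- B (140/11 per unit): all 11 → value 140, running total 140.00
- C (177/27 per unit): all 27 → value 177, running total 317.00
- A (123/24 per unit): 3 of 24 → value 3×123/24 = 15.3750, running total 332.38
Total 332.38.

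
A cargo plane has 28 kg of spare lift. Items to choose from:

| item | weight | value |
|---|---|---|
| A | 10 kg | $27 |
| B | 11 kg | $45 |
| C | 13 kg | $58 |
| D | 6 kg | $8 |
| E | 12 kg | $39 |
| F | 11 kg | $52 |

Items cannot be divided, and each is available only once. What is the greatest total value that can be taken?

Check high-value combinations within 28 kg:
- C+F: weight 13+11=24, value 58+52=110
- B+D+F: weight 11+6+11=28, value 45+8+52=105
- B+C: weight 11+13=24, value 45+58=103
- B+F: weight 11+11=22, value 45+52=97
- C+E: weight 13+12=25, value 58+39=97
Best: $110.

$110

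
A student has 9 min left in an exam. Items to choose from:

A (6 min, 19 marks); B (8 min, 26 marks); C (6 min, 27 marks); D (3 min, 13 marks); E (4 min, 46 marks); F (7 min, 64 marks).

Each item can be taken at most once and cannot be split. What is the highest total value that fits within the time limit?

64 marks

Check high-value combinations within 9 min:
- F: time 7, value 64
- D+E: time 3+4=7, value 13+46=59
- E: time 4, value 46
- C+D: time 6+3=9, value 27+13=40
Best: 64 marks.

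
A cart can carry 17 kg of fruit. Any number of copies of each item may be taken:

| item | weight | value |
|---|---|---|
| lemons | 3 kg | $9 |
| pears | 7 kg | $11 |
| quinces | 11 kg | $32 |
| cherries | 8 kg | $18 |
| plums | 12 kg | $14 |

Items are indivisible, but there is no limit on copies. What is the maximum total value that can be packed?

$50

Best value-per-unit is lemons at 9/3; filling with it alone gives 5×9 = 45.
Optimal mix: 2×lemons + 1×quinces → weight 17, value 50.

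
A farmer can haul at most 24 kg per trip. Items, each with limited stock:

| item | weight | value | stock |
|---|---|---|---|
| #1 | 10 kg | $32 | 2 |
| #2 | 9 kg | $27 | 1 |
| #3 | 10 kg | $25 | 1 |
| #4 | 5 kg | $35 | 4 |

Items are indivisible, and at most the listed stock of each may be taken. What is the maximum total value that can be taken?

$140

Top feasible selections:
- 4×#4: weight 20, value 140
- 1×#2 + 3×#4: weight 24, value 132
Best: $140.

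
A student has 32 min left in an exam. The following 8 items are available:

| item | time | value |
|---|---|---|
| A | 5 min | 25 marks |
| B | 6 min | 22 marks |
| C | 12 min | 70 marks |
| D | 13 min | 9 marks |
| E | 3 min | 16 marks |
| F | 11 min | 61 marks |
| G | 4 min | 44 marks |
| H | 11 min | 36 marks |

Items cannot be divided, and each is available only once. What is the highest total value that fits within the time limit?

200 marks

Check high-value combinations within 32 min:
- A+C+F+G: time 5+12+11+4=32, value 25+70+61+44=200
- C+E+F+G: time 12+3+11+4=30, value 70+16+61+44=191
- A+B+C+E+G: time 5+6+12+3+4=30, value 25+22+70+16+44=177
- C+F+G: time 12+11+4=27, value 70+61+44=175
- A+C+G+H: time 5+12+4+11=32, value 25+70+44+36=175
Best: 200 marks.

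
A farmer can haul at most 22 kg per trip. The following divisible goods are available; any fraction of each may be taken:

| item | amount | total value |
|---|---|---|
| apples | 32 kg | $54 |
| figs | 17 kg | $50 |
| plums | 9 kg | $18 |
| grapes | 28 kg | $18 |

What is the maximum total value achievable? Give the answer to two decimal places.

Take in order of value per unit:
- figs (50/17 per unit): all 17 → value 50, running total 50.00
- plums (18/9 per unit): 5 of 9 → value 5×18/9 = 10.0000, running total 60.00
Total 60.00.

60.00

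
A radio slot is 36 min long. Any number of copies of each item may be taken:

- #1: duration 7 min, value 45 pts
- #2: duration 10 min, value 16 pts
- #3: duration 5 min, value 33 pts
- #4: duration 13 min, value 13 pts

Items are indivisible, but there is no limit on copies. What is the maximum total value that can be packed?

Best value-per-unit is #3 at 33/5; filling with it alone gives 7×33 = 231.
Optimal mix: 3×#1 + 3×#3 → duration 36, value 234.

234 pts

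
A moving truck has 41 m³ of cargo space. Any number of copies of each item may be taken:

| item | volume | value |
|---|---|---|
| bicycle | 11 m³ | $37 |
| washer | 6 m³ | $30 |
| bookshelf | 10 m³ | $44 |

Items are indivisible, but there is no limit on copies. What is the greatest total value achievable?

Best value-per-unit is washer at 30/6; filling with it alone gives 6×30 = 180.
Optimal mix: 5×washer + 1×bookshelf → volume 40, value 194.

$194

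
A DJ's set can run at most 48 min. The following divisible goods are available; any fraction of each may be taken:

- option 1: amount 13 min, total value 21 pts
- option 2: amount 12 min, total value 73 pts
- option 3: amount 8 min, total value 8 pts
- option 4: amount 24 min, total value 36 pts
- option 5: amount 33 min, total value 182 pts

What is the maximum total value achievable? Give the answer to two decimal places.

Take in order of value per unit:
- option 2 (73/12 per unit): all 12 → value 73, running total 73.00
- option 5 (182/33 per unit): all 33 → value 182, running total 255.00
- option 1 (21/13 per unit): 3 of 13 → value 3×21/13 = 4.8462, running total 259.85
Total 259.85.

259.85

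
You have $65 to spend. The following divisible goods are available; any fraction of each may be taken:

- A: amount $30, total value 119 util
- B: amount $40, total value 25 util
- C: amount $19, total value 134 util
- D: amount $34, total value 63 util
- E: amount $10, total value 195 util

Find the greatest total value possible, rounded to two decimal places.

459.12

Take in order of value per unit:
- E (195/10 per unit): all 10 → value 195, running total 195.00
- C (134/19 per unit): all 19 → value 134, running total 329.00
- A (119/30 per unit): all 30 → value 119, running total 448.00
- D (63/34 per unit): 6 of 34 → value 6×63/34 = 11.1176, running total 459.12
Total 459.12.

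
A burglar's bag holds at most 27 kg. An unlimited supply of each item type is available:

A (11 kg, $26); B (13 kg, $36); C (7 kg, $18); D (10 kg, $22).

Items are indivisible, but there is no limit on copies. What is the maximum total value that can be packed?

Best value-per-unit is B at 36/13, and filling with it alone uses weight 2×13=26. No mix of the others beats 2×36 = 72.

$72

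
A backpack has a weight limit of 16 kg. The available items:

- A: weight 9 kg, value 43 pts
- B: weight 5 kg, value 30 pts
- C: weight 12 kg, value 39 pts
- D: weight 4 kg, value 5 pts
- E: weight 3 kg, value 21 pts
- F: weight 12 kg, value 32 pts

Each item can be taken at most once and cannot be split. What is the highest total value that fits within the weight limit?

73 pts

This is a 0/1 knapsack; check combinations near the capacity.
- A+B: weight 9+5=14, value 43+30=73
- A+D+E: weight 9+4+3=16, value 43+5+21=69
- A+E: weight 9+3=12, value 43+21=64
Best: 73 pts.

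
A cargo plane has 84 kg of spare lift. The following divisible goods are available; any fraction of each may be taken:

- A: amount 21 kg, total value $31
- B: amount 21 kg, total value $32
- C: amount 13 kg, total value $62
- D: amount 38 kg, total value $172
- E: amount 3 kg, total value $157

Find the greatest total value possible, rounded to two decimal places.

Take in order of value per unit:
- E (157/3 per unit): all 3 → value 157, running total 157.00
- C (62/13 per unit): all 13 → value 62, running total 219.00
- D (172/38 per unit): all 38 → value 172, running total 391.00
- B (32/21 per unit): all 21 → value 32, running total 423.00
- A (31/21 per unit): 9 of 21 → value 9×31/21 = 13.2857, running total 436.29
Total 436.29.

436.29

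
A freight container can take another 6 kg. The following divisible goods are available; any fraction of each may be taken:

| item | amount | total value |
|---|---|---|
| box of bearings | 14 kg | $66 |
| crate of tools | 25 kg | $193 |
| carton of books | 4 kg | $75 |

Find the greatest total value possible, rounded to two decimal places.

90.44

Take in order of value per unit:
- carton of books (75/4 per unit): all 4 → value 75, running total 75.00
- crate of tools (193/25 per unit): 2 of 25 → value 2×193/25 = 15.4400, running total 90.44
Total 90.44.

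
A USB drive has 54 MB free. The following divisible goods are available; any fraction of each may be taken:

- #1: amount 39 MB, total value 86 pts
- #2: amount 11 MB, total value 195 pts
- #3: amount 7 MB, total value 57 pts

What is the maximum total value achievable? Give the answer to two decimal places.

Take in order of value per unit:
- #2 (195/11 per unit): all 11 → value 195, running total 195.00
- #3 (57/7 per unit): all 7 → value 57, running total 252.00
- #1 (86/39 per unit): 36 of 39 → value 36×86/39 = 79.3846, running total 331.38
Total 331.38.

331.38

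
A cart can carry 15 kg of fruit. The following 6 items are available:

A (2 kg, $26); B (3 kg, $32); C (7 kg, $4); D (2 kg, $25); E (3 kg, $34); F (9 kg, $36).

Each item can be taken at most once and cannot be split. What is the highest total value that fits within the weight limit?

$117

Check high-value combinations within 15 kg:
- A+B+D+E: weight 2+3+2+3=10, value 26+32+25+34=117
- B+E+F: weight 3+3+9=15, value 32+34+36=102
- A+E+F: weight 2+3+9=14, value 26+34+36=96
Best: $117.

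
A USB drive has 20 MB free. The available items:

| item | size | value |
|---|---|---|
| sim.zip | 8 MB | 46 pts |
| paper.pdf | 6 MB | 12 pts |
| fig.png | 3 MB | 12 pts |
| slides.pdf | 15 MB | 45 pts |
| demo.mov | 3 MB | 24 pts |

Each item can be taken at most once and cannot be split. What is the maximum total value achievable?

94 pts

This is a 0/1 knapsack; check combinations near the capacity.
- sim.zip+paper.pdf+fig.png+demo.mov: size 8+6+3+3=20, value 46+12+12+24=94
- sim.zip+fig.png+demo.mov: size 8+3+3=14, value 46+12+24=82
- sim.zip+paper.pdf+demo.mov: size 8+6+3=17, value 46+12+24=82
Best: 94 pts.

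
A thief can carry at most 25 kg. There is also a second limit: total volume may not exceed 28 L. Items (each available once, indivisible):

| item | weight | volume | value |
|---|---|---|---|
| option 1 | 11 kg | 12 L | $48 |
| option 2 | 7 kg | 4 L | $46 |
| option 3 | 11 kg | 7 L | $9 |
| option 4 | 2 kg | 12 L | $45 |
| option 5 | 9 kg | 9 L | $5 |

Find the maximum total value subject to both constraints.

Feasible sets respecting both limits:
- option 1+option 2+option 4: weight 20, volume 28, value 139
- option 2+option 3+option 4: weight 20, volume 23, value 100
- option 2+option 4+option 5: weight 18, volume 25, value 96
- option 1+option 2: weight 18, volume 16, value 94
Best: $139.

$139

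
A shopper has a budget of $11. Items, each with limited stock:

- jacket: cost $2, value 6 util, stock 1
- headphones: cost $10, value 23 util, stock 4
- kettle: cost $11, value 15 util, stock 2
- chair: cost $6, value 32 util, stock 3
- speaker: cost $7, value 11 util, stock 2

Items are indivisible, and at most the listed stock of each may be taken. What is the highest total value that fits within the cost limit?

38 util

Best selections within cost 11 and stock limits:
- 1×jacket + 1×chair: cost 8, value 38
- 1×chair: cost 6, value 32
- 1×headphones: cost 10, value 23
Best: 38 util.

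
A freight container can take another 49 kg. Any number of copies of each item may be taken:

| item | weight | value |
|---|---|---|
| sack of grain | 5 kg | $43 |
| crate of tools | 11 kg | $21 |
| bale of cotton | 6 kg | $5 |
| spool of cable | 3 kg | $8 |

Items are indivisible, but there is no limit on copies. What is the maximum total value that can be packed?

$395

Best value-per-unit is sack of grain at 43/5; filling with it alone gives 9×43 = 387.
Optimal mix: 9×sack of grain + 1×spool of cable → weight 48, value 395.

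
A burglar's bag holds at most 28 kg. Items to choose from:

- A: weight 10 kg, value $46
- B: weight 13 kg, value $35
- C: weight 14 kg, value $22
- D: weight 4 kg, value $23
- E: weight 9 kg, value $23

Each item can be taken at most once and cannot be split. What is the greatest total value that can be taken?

This is a 0/1 knapsack; check combinations near the capacity.
- A+B+D: weight 10+13+4=27, value 46+35+23=104
- A+D+E: weight 10+4+9=23, value 46+23+23=92
- A+C+D: weight 10+14+4=28, value 46+22+23=91
Best: $104.

$104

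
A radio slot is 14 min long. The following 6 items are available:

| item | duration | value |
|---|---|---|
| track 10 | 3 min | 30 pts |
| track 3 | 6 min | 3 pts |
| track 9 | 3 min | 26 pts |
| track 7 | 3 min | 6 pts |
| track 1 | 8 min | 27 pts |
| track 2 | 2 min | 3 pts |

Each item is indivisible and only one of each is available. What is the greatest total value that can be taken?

83 pts

Check high-value combinations within 14 min:
- track 10+track 9+track 1: duration 3+3+8=14, value 30+26+27=83
- track 10+track 9+track 7+track 2: duration 3+3+3+2=11, value 30+26+6+3=65
- track 10+track 7+track 1: duration 3+3+8=14, value 30+6+27=63
- track 10+track 9+track 7: duration 3+3+3=9, value 30+26+6=62
Best: 83 pts.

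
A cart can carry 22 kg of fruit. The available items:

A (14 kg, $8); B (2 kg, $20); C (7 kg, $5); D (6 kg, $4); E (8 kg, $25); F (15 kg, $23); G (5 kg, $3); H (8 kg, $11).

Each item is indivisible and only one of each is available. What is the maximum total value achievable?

This is a 0/1 knapsack; check combinations near the capacity.
- B+E+H: weight 2+8+8=18, value 20+25+11=56
- B+C+E+G: weight 2+7+8+5=22, value 20+5+25+3=53
- B+D+E+G: weight 2+6+8+5=21, value 20+4+25+3=52
Best: $56.

$56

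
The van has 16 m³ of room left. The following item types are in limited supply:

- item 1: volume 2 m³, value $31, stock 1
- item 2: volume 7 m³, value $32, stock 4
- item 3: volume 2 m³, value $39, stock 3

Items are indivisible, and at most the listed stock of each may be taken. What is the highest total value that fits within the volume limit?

$180

Best selections within volume 16 and stock limits:
- 1×item 1 + 1×item 2 + 3×item 3: volume 15, value 180
- 1×item 2 + 3×item 3: volume 13, value 149
- 1×item 1 + 3×item 3: volume 8, value 148
- 1×item 1 + 1×item 2 + 2×item 3: volume 13, value 141
Best: $180.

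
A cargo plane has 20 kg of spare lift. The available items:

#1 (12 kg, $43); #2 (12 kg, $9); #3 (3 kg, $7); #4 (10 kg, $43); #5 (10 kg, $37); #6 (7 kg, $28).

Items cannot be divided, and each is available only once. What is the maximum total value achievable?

Check high-value combinations within 20 kg:
- #4+#5: weight 10+10=20, value 43+37=80
- #3+#4+#6: weight 3+10+7=20, value 7+43+28=78
- #3+#5+#6: weight 3+10+7=20, value 7+37+28=72
- #4+#6: weight 10+7=17, value 43+28=71
Best: $80.

$80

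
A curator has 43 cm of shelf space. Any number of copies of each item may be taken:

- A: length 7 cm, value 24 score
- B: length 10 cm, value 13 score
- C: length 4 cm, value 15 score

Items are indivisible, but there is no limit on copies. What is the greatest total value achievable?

Best value-per-unit is C at 15/4; filling with it alone gives 10×15 = 150.
Optimal mix: 1×A + 9×C → length 43, value 159.

159 score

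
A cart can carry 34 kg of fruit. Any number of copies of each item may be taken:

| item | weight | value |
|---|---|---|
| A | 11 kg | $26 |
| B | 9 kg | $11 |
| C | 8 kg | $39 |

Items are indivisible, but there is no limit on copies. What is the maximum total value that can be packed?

Best value-per-unit is C at 39/8, and filling with it alone uses weight 4×8=32. No mix of the others beats 4×39 = 156.

$156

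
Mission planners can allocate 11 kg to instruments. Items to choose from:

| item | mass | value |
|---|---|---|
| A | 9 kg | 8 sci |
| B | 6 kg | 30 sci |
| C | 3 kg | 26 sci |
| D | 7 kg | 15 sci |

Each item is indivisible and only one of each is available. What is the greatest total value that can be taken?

56 sci

Check high-value combinations within 11 kg:
- B+C: mass 6+3=9, value 30+26=56
- C+D: mass 3+7=10, value 26+15=41
- B: mass 6, value 30
- C: mass 3, value 26
Best: 56 sci.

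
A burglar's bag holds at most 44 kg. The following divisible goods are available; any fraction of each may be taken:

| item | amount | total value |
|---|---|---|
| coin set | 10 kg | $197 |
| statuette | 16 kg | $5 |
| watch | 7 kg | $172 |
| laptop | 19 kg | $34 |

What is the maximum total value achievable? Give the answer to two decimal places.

Take in order of value per unit:
- watch (172/7 per unit): all 7 → value 172, running total 172.00
- coin set (197/10 per unit): all 10 → value 197, running total 369.00
- laptop (34/19 per unit): all 19 → value 34, running total 403.00
- statuette (5/16 per unit): 8 of 16 → value 8×5/16 = 2.5000, running total 405.50
Total 405.50.

405.50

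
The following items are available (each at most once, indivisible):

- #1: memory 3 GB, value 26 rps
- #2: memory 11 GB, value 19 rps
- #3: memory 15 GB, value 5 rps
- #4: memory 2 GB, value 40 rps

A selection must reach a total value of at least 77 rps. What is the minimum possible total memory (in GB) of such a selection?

16

Subsets with value ≥ 77, sorted by total memory:
- #1+#2+#4: memory 16, value 85
- #1+#2+#3+#4: memory 31, value 90
Minimum memory: 16 GB.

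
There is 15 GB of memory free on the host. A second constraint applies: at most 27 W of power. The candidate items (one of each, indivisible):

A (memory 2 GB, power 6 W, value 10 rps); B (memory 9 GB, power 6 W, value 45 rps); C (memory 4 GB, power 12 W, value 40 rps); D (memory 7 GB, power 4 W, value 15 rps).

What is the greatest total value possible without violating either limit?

Feasible sets respecting both limits:
- A+B+C: memory 15, power 24, value 95
- B+C: memory 13, power 18, value 85
- A+C+D: memory 13, power 22, value 65
- A+B: memory 11, power 12, value 55
Best: 95 rps.

95 rps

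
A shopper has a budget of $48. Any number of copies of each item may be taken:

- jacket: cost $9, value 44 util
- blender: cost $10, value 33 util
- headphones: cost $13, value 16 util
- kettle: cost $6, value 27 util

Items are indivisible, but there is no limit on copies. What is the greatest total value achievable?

230 util

Best value-per-unit is jacket at 44/9; filling with it alone gives 5×44 = 220.
Optimal mix: 4×jacket + 2×kettle → cost 48, value 230.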